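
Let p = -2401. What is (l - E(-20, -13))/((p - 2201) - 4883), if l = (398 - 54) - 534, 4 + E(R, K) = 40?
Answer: 226/9485 ≈ 0.023827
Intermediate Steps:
E(R, K) = 36 (E(R, K) = -4 + 40 = 36)
l = -190 (l = 344 - 534 = -190)
(l - E(-20, -13))/((p - 2201) - 4883) = (-190 - 1*36)/((-2401 - 2201) - 4883) = (-190 - 36)/(-4602 - 4883) = -226/(-9485) = -226*(-1/9485) = 226/9485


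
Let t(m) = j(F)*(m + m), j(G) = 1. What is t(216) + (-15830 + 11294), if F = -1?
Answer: -4104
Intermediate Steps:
t(m) = 2*m (t(m) = 1*(m + m) = 1*(2*m) = 2*m)
t(216) + (-15830 + 11294) = 2*216 + (-15830 + 11294) = 432 - 4536 = -4104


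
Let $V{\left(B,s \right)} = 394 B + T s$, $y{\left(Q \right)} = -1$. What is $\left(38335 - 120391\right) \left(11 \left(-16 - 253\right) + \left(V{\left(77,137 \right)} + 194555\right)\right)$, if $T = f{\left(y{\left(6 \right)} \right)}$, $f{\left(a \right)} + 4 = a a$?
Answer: $-18177291288$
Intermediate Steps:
$f{\left(a \right)} = -4 + a^{2}$ ($f{\left(a \right)} = -4 + a a = -4 + a^{2}$)
$T = -3$ ($T = -4 + \left(-1\right)^{2} = -4 + 1 = -3$)
$V{\left(B,s \right)} = - 3 s + 394 B$ ($V{\left(B,s \right)} = 394 B - 3 s = - 3 s + 394 B$)
$\left(38335 - 120391\right) \left(11 \left(-16 - 253\right) + \left(V{\left(77,137 \right)} + 194555\right)\right) = \left(38335 - 120391\right) \left(11 \left(-16 - 253\right) + \left(\left(\left(-3\right) 137 + 394 \cdot 77\right) + 194555\right)\right) = - 82056 \left(11 \left(-269\right) + \left(\left(-411 + 30338\right) + 194555\right)\right) = - 82056 \left(-2959 + \left(29927 + 194555\right)\right) = - 82056 \left(-2959 + 224482\right) = \left(-82056\right) 221523 = -18177291288$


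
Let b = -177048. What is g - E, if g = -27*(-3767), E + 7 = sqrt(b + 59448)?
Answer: 101716 - 140*I*sqrt(6) ≈ 1.0172e+5 - 342.93*I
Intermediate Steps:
E = -7 + 140*I*sqrt(6) (E = -7 + sqrt(-177048 + 59448) = -7 + sqrt(-117600) = -7 + 140*I*sqrt(6) ≈ -7.0 + 342.93*I)
g = 101709
g - E = 101709 - (-7 + 140*I*sqrt(6)) = 101709 + (7 - 140*I*sqrt(6)) = 101716 - 140*I*sqrt(6)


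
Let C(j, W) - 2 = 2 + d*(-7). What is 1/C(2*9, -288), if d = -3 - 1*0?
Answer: 1/25 ≈ 0.040000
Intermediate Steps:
d = -3 (d = -3 + 0 = -3)
C(j, W) = 25 (C(j, W) = 2 + (2 - 3*(-7)) = 2 + (2 + 21) = 2 + 23 = 25)
1/C(2*9, -288) = 1/25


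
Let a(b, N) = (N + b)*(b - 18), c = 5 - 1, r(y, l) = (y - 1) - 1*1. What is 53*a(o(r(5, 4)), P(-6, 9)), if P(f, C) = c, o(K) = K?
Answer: -5565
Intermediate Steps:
r(y, l) = -2 + y (r(y, l) = (-1 + y) - 1 = -2 + y)
c = 4
P(f, C) = 4
a(b, N) = (-18 + b)*(N + b) (a(b, N) = (N + b)*(-18 + b) = (-18 + b)*(N + b))
53*a(o(r(5, 4)), P(-6, 9)) = 53*((-2 + 5)² - 18*4 - 18*(-2 + 5) + 4*(-2 + 5)) = 53*(3² - 72 - 18*3 + 4*3) = 53*(9 - 72 - 54 + 12) = 53*(-105) = -5565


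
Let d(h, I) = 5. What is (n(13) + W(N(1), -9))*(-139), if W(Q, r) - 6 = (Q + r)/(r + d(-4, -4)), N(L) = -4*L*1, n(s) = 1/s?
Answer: -67415/52 ≈ -1296.4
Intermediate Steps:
N(L) = -4*L
W(Q, r) = 6 + (Q + r)/(5 + r) (W(Q, r) = 6 + (Q + r)/(r + 5) = 6 + (Q + r)/(5 + r))
(n(13) + W(N(1), -9))*(-139) = (1/13 + (30 - 4*1 + 7*(-9))/(5 - 9))*(-139) = (1/13 + (30 - 4 - 63)/(-4))*(-139) = (1/13 - ¼*(-37))*(-139) = (1/13 + 37/4)*(-139) = (485/52)*(-139) = -67415/52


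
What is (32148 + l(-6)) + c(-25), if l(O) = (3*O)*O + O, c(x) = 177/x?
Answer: 806073/25 ≈ 32243.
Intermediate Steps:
l(O) = O + 3*O² (l(O) = 3*O² + O = O + 3*O²)
(32148 + l(-6)) + c(-25) = (32148 - 6*(1 + 3*(-6))) + 177/(-25) = (32148 - 6*(1 - 18)) + 177*(-1/25) = (32148 - 6*(-17)) - 177/25 = (32148 + 102) - 177/25 = 32250 - 177/25 = 806073/25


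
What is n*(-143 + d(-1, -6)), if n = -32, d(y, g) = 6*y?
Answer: 4768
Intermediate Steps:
n*(-143 + d(-1, -6)) = -32*(-143 + 6*(-1)) = -32*(-143 - 6) = -32*(-149) = 4768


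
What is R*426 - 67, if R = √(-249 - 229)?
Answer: -67 + 426*I*√478 ≈ -67.0 + 9313.7*I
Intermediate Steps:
R = I*√478 (R = √(-478) = I*√478 ≈ 21.863*I)
R*426 - 67 = (I*√478)*426 - 67 = 426*I*√478 - 67 = -67 + 426*I*√478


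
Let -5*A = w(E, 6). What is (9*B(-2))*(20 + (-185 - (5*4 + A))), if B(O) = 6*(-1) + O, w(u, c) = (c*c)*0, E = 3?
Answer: 13320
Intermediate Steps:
w(u, c) = 0 (w(u, c) = c²*0 = 0)
B(O) = -6 + O
A = 0 (A = -⅕*0 = 0)
(9*B(-2))*(20 + (-185 - (5*4 + A))) = (9*(-6 - 2))*(20 + (-185 - (5*4 + 0))) = (9*(-8))*(20 + (-185 - (20 + 0))) = -72*(20 + (-185 - 1*20)) = -72*(20 + (-185 - 20)) = -72*(20 - 205) = -72*(-185) = 13320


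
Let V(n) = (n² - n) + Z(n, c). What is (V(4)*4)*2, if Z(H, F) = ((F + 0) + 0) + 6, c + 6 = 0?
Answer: 96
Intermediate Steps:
c = -6 (c = -6 + 0 = -6)
Z(H, F) = 6 + F (Z(H, F) = (F + 0) + 6 = F + 6 = 6 + F)
V(n) = n² - n (V(n) = (n² - n) + (6 - 6) = (n² - n) + 0 = n² - n)
(V(4)*4)*2 = ((4*(-1 + 4))*4)*2 = ((4*3)*4)*2 = (12*4)*2 = 48*2 = 96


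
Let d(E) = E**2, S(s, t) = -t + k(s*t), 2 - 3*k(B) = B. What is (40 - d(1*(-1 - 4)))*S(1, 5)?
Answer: -90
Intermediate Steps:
k(B) = 2/3 - B/3
S(s, t) = 2/3 - t - s*t/3 (S(s, t) = -t + (2/3 - s*t/3) = 2/3 - t - s*t/3)
(40 - d(1*(-1 - 4)))*S(1, 5) = (40 - (1*(-1 - 4))**2)*(2/3 - 1*5 - 1/3*1*5) = (40 - (1*(-5))**2)*(2/3 - 5 - 5/3) = (40 - 1*(-5)**2)*(-6) = (40 - 1*25)*(-6) = (40 - 25)*(-6) = 15*(-6) = -90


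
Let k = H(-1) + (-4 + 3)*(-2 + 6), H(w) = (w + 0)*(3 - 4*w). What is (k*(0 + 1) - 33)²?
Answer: 1936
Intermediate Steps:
H(w) = w*(3 - 4*w)
k = -11 (k = -(3 - 4*(-1)) + (-4 + 3)*(-2 + 6) = -(3 + 4) - 1*4 = -1*7 - 4 = -7 - 4 = -11)
(k*(0 + 1) - 33)² = (-11*(0 + 1) - 33)² = (-11*1 - 33)² = (-11 - 33)² = (-44)² = 1936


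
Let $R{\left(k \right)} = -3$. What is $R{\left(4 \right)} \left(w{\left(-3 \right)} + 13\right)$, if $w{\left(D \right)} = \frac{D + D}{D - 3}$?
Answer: $-42$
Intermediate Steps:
$w{\left(D \right)} = \frac{2 D}{-3 + D}$
$R{\left(4 \right)} \left(w{\left(-3 \right)} + 13\right) = - 3 \left(2 \left(-3\right) \frac{1}{-3 - 3} + 13\right) = - 3 \left(2 \left(-3\right) \frac{1}{-6} + 13\right) = - 3 \left(2 \left(-3\right) \left(- \frac{1}{6}\right) + 13\right) = - 3 \left(1 + 13\right) = \left(-3\right) 14 = -42$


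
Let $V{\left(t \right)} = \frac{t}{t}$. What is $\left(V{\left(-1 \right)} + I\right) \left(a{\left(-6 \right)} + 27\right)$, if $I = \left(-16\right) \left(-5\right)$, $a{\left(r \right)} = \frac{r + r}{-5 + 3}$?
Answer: $2673$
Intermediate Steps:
$a{\left(r \right)} = - r$ ($a{\left(r \right)} = \frac{2 r}{-2} = 2 r \left(- \frac{1}{2}\right) = - r$)
$I = 80$
$V{\left(t \right)} = 1$
$\left(V{\left(-1 \right)} + I\right) \left(a{\left(-6 \right)} + 27\right) = \left(1 + 80\right) \left(\left(-1\right) \left(-6\right) + 27\right) = 81 \left(6 + 27\right) = 81 \cdot 33 = 2673$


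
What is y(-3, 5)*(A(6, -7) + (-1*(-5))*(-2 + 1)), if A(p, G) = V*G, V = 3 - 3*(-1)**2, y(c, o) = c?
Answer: 15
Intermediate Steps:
V = 0 (V = 3 - 3*1 = 3 - 3 = 0)
A(p, G) = 0 (A(p, G) = 0*G = 0)
y(-3, 5)*(A(6, -7) + (-1*(-5))*(-2 + 1)) = -3*(0 + (-1*(-5))*(-2 + 1)) = -3*(0 + 5*(-1)) = -3*(0 - 5) = -3*(-5) = 15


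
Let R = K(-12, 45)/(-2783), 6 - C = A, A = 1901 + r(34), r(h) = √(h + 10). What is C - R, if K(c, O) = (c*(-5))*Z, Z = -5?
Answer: -5274085/2783 - 2*√11 ≈ -1901.7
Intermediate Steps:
r(h) = √(10 + h)
A = 1901 + 2*√11 (A = 1901 + √(10 + 34) = 1901 + √44 = 1901 + 2*√11 ≈ 1907.6)
K(c, O) = 25*c (K(c, O) = (c*(-5))*(-5) = -5*c*(-5) = 25*c)
C = -1895 - 2*√11 (C = 6 - (1901 + 2*√11) = 6 + (-1901 - 2*√11) = -1895 - 2*√11 ≈ -1901.6)
R = 300/2783 (R = (25*(-12))/(-2783) = -300*(-1/2783) = 300/2783 ≈ 0.10780)
C - R = (-1895 - 2*√11) - 1*300/2783 = (-1895 - 2*√11) - 300/2783 = -5274085/2783 - 2*√11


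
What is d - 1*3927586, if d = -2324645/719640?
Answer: -565290062737/143928 ≈ -3.9276e+6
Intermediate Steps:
d = -464929/143928 (d = -2324645*1/719640 = -464929/143928 ≈ -3.2303)
d - 1*3927586 = -464929/143928 - 1*3927586 = -464929/143928 - 3927586 = -565290062737/143928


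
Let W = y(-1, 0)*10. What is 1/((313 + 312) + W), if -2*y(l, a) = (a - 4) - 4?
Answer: 1/665 ≈ 0.0015038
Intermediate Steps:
y(l, a) = 4 - a/2 (y(l, a) = -((a - 4) - 4)/2 = -((-4 + a) - 4)/2 = -(-8 + a)/2 = 4 - a/2)
W = 40 (W = (4 - 1/2*0)*10 = (4 + 0)*10 = 4*10 = 40)
1/((313 + 312) + W) = 1/((313 + 312) + 40) = 1/(625 + 40) = 1/665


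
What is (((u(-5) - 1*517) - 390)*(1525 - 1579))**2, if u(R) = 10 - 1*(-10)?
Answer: 2294218404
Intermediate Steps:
u(R) = 20 (u(R) = 10 + 10 = 20)
(((u(-5) - 1*517) - 390)*(1525 - 1579))**2 = (((20 - 1*517) - 390)*(1525 - 1579))**2 = (((20 - 517) - 390)*(-54))**2 = ((-497 - 390)*(-54))**2 = (-887*(-54))**2 = 47898**2 = 2294218404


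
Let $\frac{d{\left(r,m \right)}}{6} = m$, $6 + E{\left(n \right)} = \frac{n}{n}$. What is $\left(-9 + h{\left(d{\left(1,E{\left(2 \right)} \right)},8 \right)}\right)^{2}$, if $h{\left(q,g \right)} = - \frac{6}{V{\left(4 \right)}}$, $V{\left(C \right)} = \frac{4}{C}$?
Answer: $225$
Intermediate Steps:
$E{\left(n \right)} = -5$ ($E{\left(n \right)} = -6 + \frac{n}{n} = -6 + 1 = -5$)
$d{\left(r,m \right)} = 6 m$
$h{\left(q,g \right)} = -6$ ($h{\left(q,g \right)} = - \frac{6}{4 \cdot \frac{1}{4}} = - \frac{6}{1} = \left(-6\right) 1 = -6$)
$\left(-9 + h{\left(d{\left(1,E{\left(2 \right)} \right)},8 \right)}\right)^{2} = \left(-9 - 6\right)^{2} = \left(-15\right)^{2} = 225$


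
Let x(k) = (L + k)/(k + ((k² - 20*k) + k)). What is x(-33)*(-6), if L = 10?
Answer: 46/561 ≈ 0.081996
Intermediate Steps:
x(k) = (10 + k)/(k² - 18*k) (x(k) = (10 + k)/(k + ((k² - 20*k) + k)) = (10 + k)/(k + (k² - 19*k)) = (10 + k)/(k² - 18*k))
x(-33)*(-6) = ((10 - 33)/((-33)*(-18 - 33)))*(-6) = -1/33*(-23)/(-51)*(-6) = -1/33*(-1/51)*(-23)*(-6) = -23/1683*(-6) = 46/561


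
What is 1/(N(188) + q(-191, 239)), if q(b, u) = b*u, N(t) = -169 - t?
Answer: -1/46006 ≈ -2.1736e-5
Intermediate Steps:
1/(N(188) + q(-191, 239)) = 1/((-169 - 1*188) - 191*239) = 1/((-169 - 188) - 45649) = 1/(-357 - 45649) = 1/(-46006) = -1/46006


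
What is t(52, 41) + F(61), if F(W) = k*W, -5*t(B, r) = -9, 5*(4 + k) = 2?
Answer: -1089/5 ≈ -217.80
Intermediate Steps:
k = -18/5 (k = -4 + (1/5)*2 = -4 + 2/5 = -18/5 ≈ -3.6000)
t(B, r) = 9/5 (t(B, r) = -1/5*(-9) = 9/5)
F(W) = -18*W/5
t(52, 41) + F(61) = 9/5 - 18/5*61 = 9/5 - 1098/5 = -1089/5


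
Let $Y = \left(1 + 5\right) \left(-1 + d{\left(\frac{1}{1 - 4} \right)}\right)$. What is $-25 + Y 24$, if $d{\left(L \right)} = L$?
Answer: $-217$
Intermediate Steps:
$Y = -8$ ($Y = \left(1 + 5\right) \left(-1 + \frac{1}{1 - 4}\right) = 6 \left(-1 + \frac{1}{-3}\right) = 6 \left(-1 - \frac{1}{3}\right) = 6 \left(- \frac{4}{3}\right) = -8$)
$-25 + Y 24 = -25 - 192 = -217$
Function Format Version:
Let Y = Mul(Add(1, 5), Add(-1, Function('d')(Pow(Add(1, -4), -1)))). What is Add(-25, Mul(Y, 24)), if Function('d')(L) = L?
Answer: -217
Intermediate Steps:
Y = -8 (Y = Mul(Add(1, 5), Add(-1, Pow(Add(1, -4), -1))) = Mul(6, Add(-1, Pow(-3, -1))) = Mul(6, Add(-1, Rational(-1, 3))) = Mul(6, Rational(-4, 3)) = -8)
Add(-25, Mul(Y, 24)) = Add(-25, Mul(-8, 24)) = Add(-25, -192) = -217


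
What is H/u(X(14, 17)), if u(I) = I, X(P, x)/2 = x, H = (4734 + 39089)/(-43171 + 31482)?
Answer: -43823/397426 ≈ -0.11027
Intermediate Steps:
H = -43823/11689 (H = 43823/(-11689) = 43823*(-1/11689) = -43823/11689 ≈ -3.7491)
X(P, x) = 2*x
H/u(X(14, 17)) = -43823/(11689*(2*17)) = -43823/11689/34 = -43823/11689*1/34 = -43823/397426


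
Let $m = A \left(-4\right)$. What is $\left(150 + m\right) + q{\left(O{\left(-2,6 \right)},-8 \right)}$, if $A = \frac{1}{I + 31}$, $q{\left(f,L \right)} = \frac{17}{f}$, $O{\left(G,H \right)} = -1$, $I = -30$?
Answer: $129$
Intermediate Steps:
$A = 1$ ($A = \frac{1}{-30 + 31} = 1^{-1} = 1$)
$m = -4$ ($m = 1 \left(-4\right) = -4$)
$\left(150 + m\right) + q{\left(O{\left(-2,6 \right)},-8 \right)} = \left(150 - 4\right) + \frac{17}{-1} = 146 + 17 \left(-1\right) = 146 - 17 = 129$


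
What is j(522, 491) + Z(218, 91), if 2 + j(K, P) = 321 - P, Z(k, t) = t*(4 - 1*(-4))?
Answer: 556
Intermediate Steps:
Z(k, t) = 8*t (Z(k, t) = t*(4 + 4) = t*8 = 8*t)
j(K, P) = 319 - P (j(K, P) = -2 + (321 - P) = 319 - P)
j(522, 491) + Z(218, 91) = (319 - 1*491) + 8*91 = (319 - 491) + 728 = -172 + 728 = 556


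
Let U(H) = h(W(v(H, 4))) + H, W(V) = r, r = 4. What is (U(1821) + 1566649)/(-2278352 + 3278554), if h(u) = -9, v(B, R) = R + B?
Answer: 1568461/1000202 ≈ 1.5681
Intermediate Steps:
v(B, R) = B + R
W(V) = 4
U(H) = -9 + H
(U(1821) + 1566649)/(-2278352 + 3278554) = ((-9 + 1821) + 1566649)/(-2278352 + 3278554) = (1812 + 1566649)/1000202 = 1568461*(1/1000202) = 1568461/1000202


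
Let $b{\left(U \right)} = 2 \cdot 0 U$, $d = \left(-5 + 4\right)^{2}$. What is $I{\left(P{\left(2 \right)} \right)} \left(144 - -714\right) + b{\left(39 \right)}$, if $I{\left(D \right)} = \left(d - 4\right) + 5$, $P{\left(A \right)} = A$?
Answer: $1716$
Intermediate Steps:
$d = 1$ ($d = \left(-1\right)^{2} = 1$)
$I{\left(D \right)} = 2$ ($I{\left(D \right)} = \left(1 - 4\right) + 5 = -3 + 5 = 2$)
$b{\left(U \right)} = 0$ ($b{\left(U \right)} = 0 U = 0$)
$I{\left(P{\left(2 \right)} \right)} \left(144 - -714\right) + b{\left(39 \right)} = 2 \left(144 - -714\right) + 0 = 2 \left(144 + 714\right) + 0 = 2 \cdot 858 + 0 = 1716 + 0 = 1716$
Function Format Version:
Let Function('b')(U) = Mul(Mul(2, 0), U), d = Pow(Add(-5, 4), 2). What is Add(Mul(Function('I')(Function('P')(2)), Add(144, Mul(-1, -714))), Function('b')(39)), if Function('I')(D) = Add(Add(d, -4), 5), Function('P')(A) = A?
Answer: 1716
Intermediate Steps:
d = 1 (d = Pow(-1, 2) = 1)
Function('I')(D) = 2 (Function('I')(D) = Add(Add(1, -4), 5) = Add(-3, 5) = 2)
Function('b')(U) = 0 (Function('b')(U) = Mul(0, U) = 0)
Add(Mul(Function('I')(Function('P')(2)), Add(144, Mul(-1, -714))), Function('b')(39)) = Add(Mul(2, Add(144, Mul(-1, -714))), 0) = Add(Mul(2, Add(144, 714)), 0) = Add(Mul(2, 858), 0) = Add(1716, 0) = 1716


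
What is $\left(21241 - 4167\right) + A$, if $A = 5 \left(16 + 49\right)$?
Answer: $17399$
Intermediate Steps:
$A = 325$ ($A = 5 \cdot 65 = 325$)
$\left(21241 - 4167\right) + A = \left(21241 - 4167\right) + 325 = 17074 + 325 = 17399$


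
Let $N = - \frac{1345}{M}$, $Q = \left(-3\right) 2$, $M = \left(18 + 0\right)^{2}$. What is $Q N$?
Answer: $\frac{1345}{54} \approx 24.907$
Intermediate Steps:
$M = 324$ ($M = 18^{2} = 324$)
$Q = -6$
$N = - \frac{1345}{324} \approx -4.1512$
$Q N = \left(-6\right) \left(- \frac{1345}{324}\right) = \frac{1345}{54}$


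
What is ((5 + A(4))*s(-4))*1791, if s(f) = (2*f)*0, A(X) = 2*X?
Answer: 0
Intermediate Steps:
s(f) = 0
((5 + A(4))*s(-4))*1791 = ((5 + 2*4)*0)*1791 = ((5 + 8)*0)*1791 = (13*0)*1791 = 0*1791 = 0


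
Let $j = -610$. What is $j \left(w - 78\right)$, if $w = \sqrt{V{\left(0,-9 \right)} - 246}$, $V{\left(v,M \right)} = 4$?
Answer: $47580 - 6710 i \sqrt{2} \approx 47580.0 - 9489.4 i$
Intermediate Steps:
$w = 11 i \sqrt{2}$ ($w = \sqrt{4 - 246} = \sqrt{-242} = 11 i \sqrt{2} \approx 15.556 i$)
$j \left(w - 78\right) = - 610 \left(11 i \sqrt{2} - 78\right) = - 610 \left(-78 + 11 i \sqrt{2}\right) = 47580 - 6710 i \sqrt{2}$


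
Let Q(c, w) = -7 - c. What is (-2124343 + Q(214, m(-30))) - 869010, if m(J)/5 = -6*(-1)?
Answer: -2993574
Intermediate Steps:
m(J) = 30 (m(J) = 5*(-6*(-1)) = 5*6 = 30)
(-2124343 + Q(214, m(-30))) - 869010 = (-2124343 + (-7 - 1*214)) - 869010 = (-2124343 + (-7 - 214)) - 869010 = (-2124343 - 221) - 869010 = -2124564 - 869010 = -2993574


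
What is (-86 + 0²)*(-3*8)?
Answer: 2064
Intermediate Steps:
(-86 + 0²)*(-3*8) = (-86 + 0)*(-24) = -86*(-24) = 2064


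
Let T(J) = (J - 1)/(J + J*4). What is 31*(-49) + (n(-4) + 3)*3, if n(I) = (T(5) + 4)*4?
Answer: -36502/25 ≈ -1460.1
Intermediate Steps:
T(J) = (-1 + J)/(5*J) (T(J) = (-1 + J)/(J + 4*J) = (-1 + J)/((5*J)) = (-1 + J)*(1/(5*J)) = (-1 + J)/(5*J))
n(I) = 416/25 (n(I) = ((1/5)*(-1 + 5)/5 + 4)*4 = ((1/5)*(1/5)*4 + 4)*4 = (4/25 + 4)*4 = (104/25)*4 = 416/25)
31*(-49) + (n(-4) + 3)*3 = 31*(-49) + (416/25 + 3)*3 = -1519 + (491/25)*3 = -1519 + 1473/25 = -36502/25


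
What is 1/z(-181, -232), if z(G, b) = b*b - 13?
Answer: 1/53811 ≈ 1.8584e-5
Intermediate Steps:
z(G, b) = -13 + b² (z(G, b) = b² - 13 = -13 + b²)
1/z(-181, -232) = 1/(-13 + (-232)²) = 1/(-13 + 53824) = 1/53811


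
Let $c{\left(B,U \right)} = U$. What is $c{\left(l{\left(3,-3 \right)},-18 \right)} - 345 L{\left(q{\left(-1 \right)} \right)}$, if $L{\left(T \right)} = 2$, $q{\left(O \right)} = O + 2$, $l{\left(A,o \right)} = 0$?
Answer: $-708$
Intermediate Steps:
$q{\left(O \right)} = 2 + O$
$c{\left(l{\left(3,-3 \right)},-18 \right)} - 345 L{\left(q{\left(-1 \right)} \right)} = -18 - 690 = -708$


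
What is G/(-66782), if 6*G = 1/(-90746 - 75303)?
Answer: 1/66534505908 ≈ 1.5030e-11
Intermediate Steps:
G = -1/996294 (G = 1/(6*(-90746 - 75303)) = (⅙)/(-166049) = (⅙)*(-1/166049) = -1/996294 ≈ -1.0037e-6)
G/(-66782) = -1/996294/(-66782) = -1/996294*(-1/66782) = 1/66534505908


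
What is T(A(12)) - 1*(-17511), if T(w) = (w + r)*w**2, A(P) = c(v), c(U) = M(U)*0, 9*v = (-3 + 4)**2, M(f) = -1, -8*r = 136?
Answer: 17511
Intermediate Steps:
r = -17 (r = -1/8*136 = -17)
v = 1/9 (v = (-3 + 4)**2/9 = (1/9)*1**2 = (1/9)*1 = 1/9 ≈ 0.11111)
c(U) = 0 (c(U) = -1*0 = 0)
A(P) = 0
T(w) = w**2*(-17 + w) (T(w) = (w - 17)*w**2 = (-17 + w)*w**2 = w**2*(-17 + w))
T(A(12)) - 1*(-17511) = 0**2*(-17 + 0) - 1*(-17511) = 0*(-17) + 17511 = 0 + 17511 = 17511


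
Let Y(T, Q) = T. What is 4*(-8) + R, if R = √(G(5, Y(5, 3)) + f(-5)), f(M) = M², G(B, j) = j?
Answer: -32 + √30 ≈ -26.523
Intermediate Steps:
R = √30 (R = √(5 + (-5)²) = √(5 + 25) = √30 ≈ 5.4772)
4*(-8) + R = 4*(-8) + √30 = -32 + √30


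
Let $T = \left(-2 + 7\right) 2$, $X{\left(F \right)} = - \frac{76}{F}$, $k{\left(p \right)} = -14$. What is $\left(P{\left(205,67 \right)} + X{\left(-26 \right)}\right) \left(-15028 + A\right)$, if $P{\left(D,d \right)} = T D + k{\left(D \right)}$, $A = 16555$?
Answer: $\frac{40474662}{13} \approx 3.1134 \cdot 10^{6}$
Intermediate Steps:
$T = 10$ ($T = 5 \cdot 2 = 10$)
$P{\left(D,d \right)} = -14 + 10 D$ ($P{\left(D,d \right)} = 10 D - 14 = -14 + 10 D$)
$\left(P{\left(205,67 \right)} + X{\left(-26 \right)}\right) \left(-15028 + A\right) = \left(\left(-14 + 10 \cdot 205\right) - \frac{76}{-26}\right) \left(-15028 + 16555\right) = \left(\left(-14 + 2050\right) - - \frac{38}{13}\right) 1527 = \left(2036 + \frac{38}{13}\right) 1527 = \frac{26506}{13} \cdot 1527 = \frac{40474662}{13}$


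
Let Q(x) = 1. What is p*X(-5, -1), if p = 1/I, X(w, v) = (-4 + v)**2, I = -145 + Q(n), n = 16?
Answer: -25/144 ≈ -0.17361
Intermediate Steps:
I = -144 (I = -145 + 1 = -144)
p = -1/144 (p = 1/(-144) = -1/144 ≈ -0.0069444)
p*X(-5, -1) = -(-4 - 1)**2/144 = -1/144*(-5)**2 = -1/144*25 = -25/144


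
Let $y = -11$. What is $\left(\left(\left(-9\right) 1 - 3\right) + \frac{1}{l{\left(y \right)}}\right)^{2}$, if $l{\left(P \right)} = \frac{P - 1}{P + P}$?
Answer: $\frac{3721}{36} \approx 103.36$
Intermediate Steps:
$l{\left(P \right)} = \frac{-1 + P}{2 P}$
$\left(\left(\left(-9\right) 1 - 3\right) + \frac{1}{l{\left(y \right)}}\right)^{2} = \left(\left(\left(-9\right) 1 - 3\right) + \frac{1}{\frac{1}{2} \frac{1}{-11} \left(-1 - 11\right)}\right)^{2} = \left(\left(-9 - 3\right) + \frac{1}{\frac{1}{2} \left(- \frac{1}{11}\right) \left(-12\right)}\right)^{2} = \left(-12 + \frac{1}{\frac{6}{11}}\right)^{2} = \left(-12 + \frac{11}{6}\right)^{2} = \left(- \frac{61}{6}\right)^{2} = \frac{3721}{36}$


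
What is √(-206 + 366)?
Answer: 4*√10 ≈ 12.649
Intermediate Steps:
√(-206 + 366) = √160 = 4*√10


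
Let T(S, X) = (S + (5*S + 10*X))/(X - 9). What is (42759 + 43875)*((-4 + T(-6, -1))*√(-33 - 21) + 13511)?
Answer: 1170511974 + 779706*I*√6/5 ≈ 1.1705e+9 + 3.8198e+5*I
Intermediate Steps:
T(S, X) = (6*S + 10*X)/(-9 + X)
(42759 + 43875)*((-4 + T(-6, -1))*√(-33 - 21) + 13511) = (42759 + 43875)*((-4 + 2*(3*(-6) + 5*(-1))/(-9 - 1))*√(-33 - 21) + 13511) = 86634*((-4 + 2*(-18 - 5)/(-10))*√(-54) + 13511) = 86634*((-4 + 2*(-⅒)*(-23))*(3*I*√6) + 13511) = 86634*((-4 + 23/5)*(3*I*√6) + 13511) = 86634*(3*(3*I*√6)/5 + 13511) = 86634*(9*I*√6/5 + 13511) = 86634*(13511 + 9*I*√6/5) = 1170511974 + 779706*I*√6/5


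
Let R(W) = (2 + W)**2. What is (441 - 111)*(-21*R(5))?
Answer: -339570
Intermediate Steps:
(441 - 111)*(-21*R(5)) = (441 - 111)*(-21*(2 + 5)**2) = 330*(-21*7**2) = 330*(-21*49) = 330*(-1029) = -339570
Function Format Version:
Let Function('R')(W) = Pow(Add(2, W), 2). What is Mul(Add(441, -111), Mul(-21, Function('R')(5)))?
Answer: -339570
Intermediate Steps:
Mul(Add(441, -111), Mul(-21, Function('R')(5))) = Mul(Add(441, -111), Mul(-21, Pow(Add(2, 5), 2))) = Mul(330, Mul(-21, Pow(7, 2))) = Mul(330, Mul(-21, 49)) = Mul(330, -1029) = -339570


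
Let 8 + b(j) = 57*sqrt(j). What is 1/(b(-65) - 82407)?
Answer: -16483/1358488682 - 57*I*sqrt(65)/6792443410 ≈ -1.2133e-5 - 6.7656e-8*I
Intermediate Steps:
b(j) = -8 + 57*sqrt(j)
1/(b(-65) - 82407) = 1/((-8 + 57*sqrt(-65)) - 82407) = 1/((-8 + 57*(I*sqrt(65))) - 82407) = 1/((-8 + 57*I*sqrt(65)) - 82407) = 1/(-82415 + 57*I*sqrt(65))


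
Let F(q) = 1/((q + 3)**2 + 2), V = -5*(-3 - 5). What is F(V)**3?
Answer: 1/6341898051 ≈ 1.5768e-10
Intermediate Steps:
V = 40 (V = -5*(-8) = 40)
F(q) = 1/(2 + (3 + q)**2) (F(q) = 1/((3 + q)**2 + 2) = 1/(2 + (3 + q)**2))
F(V)**3 = (1/(2 + (3 + 40)**2))**3 = (1/(2 + 43**2))**3 = (1/(2 + 1849))**3 = (1/1851)**3 = 1/6341898051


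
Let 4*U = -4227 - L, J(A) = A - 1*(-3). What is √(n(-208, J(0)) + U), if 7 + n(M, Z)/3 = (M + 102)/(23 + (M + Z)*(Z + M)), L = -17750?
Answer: 5*√412509714/1752 ≈ 57.963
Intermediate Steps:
J(A) = 3 + A (J(A) = A + 3 = 3 + A)
n(M, Z) = -21 + 3*(102 + M)/(23 + (M + Z)²) (n(M, Z) = -21 + 3*((M + 102)/(23 + (M + Z)*(Z + M))) = -21 + 3*((102 + M)/(23 + (M + Z)*(M + Z))) = -21 + 3*((102 + M)/(23 + (M + Z)²)) = -21 + 3*(102 + M)/(23 + (M + Z)²))
U = 13523/4 (U = (-4227 - 1*(-17750))/4 = (-4227 + 17750)/4 = (¼)*13523 = 13523/4 ≈ 3380.8)
√(n(-208, J(0)) + U) = √(3*(-59 - 208 - 7*(-208 + (3 + 0))²)/(23 + (-208 + (3 + 0))²) + 13523/4) = √(3*(-59 - 208 - 7*(-208 + 3)²)/(23 + (-208 + 3)²) + 13523/4) = √(3*(-59 - 208 - 7*(-205)²)/(23 + (-205)²) + 13523/4) = √(3*(-59 - 208 - 7*42025)/(23 + 42025) + 13523/4) = √(3*(-59 - 208 - 294175)/42048 + 13523/4) = √(3*(1/42048)*(-294442) + 13523/4) = √(-147221/7008 + 13523/4) = √(23545075/7008) = 5*√412509714/1752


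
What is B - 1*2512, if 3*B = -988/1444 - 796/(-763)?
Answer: -36414729/14497 ≈ -2511.9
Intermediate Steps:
B = 1735/14497 (B = (-988/1444 - 796/(-763))/3 = (-988*1/1444 - 796*(-1/763))/3 = (-13/19 + 796/763)/3 = (⅓)*(5205/14497) = 1735/14497 ≈ 0.11968)
B - 1*2512 = 1735/14497 - 1*2512 = 1735/14497 - 2512 = -36414729/14497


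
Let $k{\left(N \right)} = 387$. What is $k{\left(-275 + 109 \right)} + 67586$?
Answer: $67973$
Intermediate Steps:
$k{\left(-275 + 109 \right)} + 67586 = 387 + 67586 = 67973$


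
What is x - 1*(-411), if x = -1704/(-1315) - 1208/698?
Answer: 188422721/458935 ≈ 410.56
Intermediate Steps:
x = -199564/458935 (x = -1704*(-1/1315) - 1208*1/698 = 1704/1315 - 604/349 = -199564/458935 ≈ -0.43484)
x - 1*(-411) = -199564/458935 - 1*(-411) = -199564/458935 + 411 = 188422721/458935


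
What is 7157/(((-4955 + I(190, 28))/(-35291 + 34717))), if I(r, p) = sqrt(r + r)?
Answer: 4071144938/4910329 + 8216236*sqrt(95)/24551645 ≈ 832.36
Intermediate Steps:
I(r, p) = sqrt(2)*sqrt(r) (I(r, p) = sqrt(2*r) = sqrt(2)*sqrt(r))
7157/(((-4955 + I(190, 28))/(-35291 + 34717))) = 7157/(((-4955 + sqrt(2)*sqrt(190))/(-35291 + 34717))) = 7157/(((-4955 + 2*sqrt(95))/(-574))) = 7157/(((-4955 + 2*sqrt(95))*(-1/574))) = 7157/(4955/574 - sqrt(95)/287)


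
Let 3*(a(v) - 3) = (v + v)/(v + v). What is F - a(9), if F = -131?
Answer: -403/3 ≈ -134.33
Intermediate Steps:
a(v) = 10/3 (a(v) = 3 + ((v + v)/(v + v))/3 = 3 + ((2*v)/((2*v)))/3 = 3 + ((2*v)*(1/(2*v)))/3 = 3 + (⅓)*1 = 3 + ⅓ = 10/3)
F - a(9) = -131 - 1*10/3 = -131 - 10/3 = -403/3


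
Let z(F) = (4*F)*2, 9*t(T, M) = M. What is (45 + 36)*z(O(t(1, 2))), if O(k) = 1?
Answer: 648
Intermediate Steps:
t(T, M) = M/9
z(F) = 8*F
(45 + 36)*z(O(t(1, 2))) = (45 + 36)*(8*1) = 81*8 = 648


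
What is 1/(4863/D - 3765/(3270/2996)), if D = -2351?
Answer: -256259/884501365 ≈ -0.00028972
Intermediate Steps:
1/(4863/D - 3765/(3270/2996)) = 1/(4863/(-2351) - 3765/(3270/2996)) = 1/(4863*(-1/2351) - 3765/(3270*(1/2996))) = 1/(-4863/2351 - 3765/1635/1498) = 1/(-4863/2351 - 3765*1498/1635) = 1/(-4863/2351 - 375998/109) = 1/(-884501365/256259) = -256259/884501365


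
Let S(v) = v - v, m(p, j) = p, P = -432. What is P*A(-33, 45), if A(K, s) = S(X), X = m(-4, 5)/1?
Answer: 0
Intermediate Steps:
X = -4 (X = -4/1 = -4*1 = -4)
S(v) = 0
A(K, s) = 0
P*A(-33, 45) = -432*0 = 0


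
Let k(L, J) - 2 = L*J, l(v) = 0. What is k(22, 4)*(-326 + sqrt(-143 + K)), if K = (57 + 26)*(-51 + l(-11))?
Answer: -29340 + 180*I*sqrt(1094) ≈ -29340.0 + 5953.6*I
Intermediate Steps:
k(L, J) = 2 + J*L (k(L, J) = 2 + L*J = 2 + J*L)
K = -4233 (K = (57 + 26)*(-51 + 0) = 83*(-51) = -4233)
k(22, 4)*(-326 + sqrt(-143 + K)) = (2 + 4*22)*(-326 + sqrt(-143 - 4233)) = (2 + 88)*(-326 + sqrt(-4376)) = 90*(-326 + 2*I*sqrt(1094)) = -29340 + 180*I*sqrt(1094)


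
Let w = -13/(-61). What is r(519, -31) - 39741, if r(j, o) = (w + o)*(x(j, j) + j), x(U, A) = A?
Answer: -4373565/61 ≈ -71698.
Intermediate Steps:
w = 13/61 (w = -13*(-1/61) = 13/61 ≈ 0.21311)
r(j, o) = 2*j*(13/61 + o) (r(j, o) = (13/61 + o)*(j + j) = (13/61 + o)*(2*j) = 2*j*(13/61 + o))
r(519, -31) - 39741 = (2/61)*519*(13 + 61*(-31)) - 39741 = (2/61)*519*(13 - 1891) - 39741 = (2/61)*519*(-1878) - 39741 = -1949364/61 - 39741 = -4373565/61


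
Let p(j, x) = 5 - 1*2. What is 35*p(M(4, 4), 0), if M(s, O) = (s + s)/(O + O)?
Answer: 105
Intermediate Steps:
M(s, O) = s/O (M(s, O) = (2*s)/((2*O)) = (2*s)*(1/(2*O)) = s/O)
p(j, x) = 3 (p(j, x) = 5 - 2 = 3)
35*p(M(4, 4), 0) = 35*3 = 105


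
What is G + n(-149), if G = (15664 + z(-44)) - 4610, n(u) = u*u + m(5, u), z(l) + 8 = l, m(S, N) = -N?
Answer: 33352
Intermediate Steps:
z(l) = -8 + l
n(u) = u² - u (n(u) = u*u - u = u² - u)
G = 11002 (G = (15664 + (-8 - 44)) - 4610 = (15664 - 52) - 4610 = 15612 - 4610 = 11002)
G + n(-149) = 11002 - 149*(-1 - 149) = 11002 - 149*(-150) = 11002 + 22350 = 33352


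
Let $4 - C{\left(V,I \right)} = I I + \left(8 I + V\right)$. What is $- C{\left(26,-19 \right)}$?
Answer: $231$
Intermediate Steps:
$C{\left(V,I \right)} = 4 - V - I^{2} - 8 I$ ($C{\left(V,I \right)} = 4 - \left(I I + \left(8 I + V\right)\right) = 4 - \left(I^{2} + \left(V + 8 I\right)\right) = 4 - \left(V + I^{2} + 8 I\right) = 4 - V - I^{2} - 8 I$)
$- C{\left(26,-19 \right)} = - (4 - 26 - \left(-19\right)^{2} - -152) = - (4 - 26 - 361 + 152) = \left(-1\right) \left(-231\right) = 231$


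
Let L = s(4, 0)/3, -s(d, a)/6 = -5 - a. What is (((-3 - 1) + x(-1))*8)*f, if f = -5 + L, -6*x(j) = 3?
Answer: -180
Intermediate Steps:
x(j) = -½ (x(j) = -⅙*3 = -½)
s(d, a) = 30 + 6*a (s(d, a) = -6*(-5 - a) = 30 + 6*a)
L = 10 (L = (30 + 6*0)/3 = (30 + 0)*(⅓) = 30*(⅓) = 10)
f = 5 (f = -5 + 10 = 5)
(((-3 - 1) + x(-1))*8)*f = (((-3 - 1) - ½)*8)*5 = ((-4 - ½)*8)*5 = -9/2*8*5 = -36*5 = -180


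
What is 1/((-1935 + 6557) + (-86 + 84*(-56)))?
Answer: -1/168 ≈ -0.0059524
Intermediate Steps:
1/((-1935 + 6557) + (-86 + 84*(-56))) = 1/(4622 + (-86 - 4704)) = 1/(4622 - 4790) = 1/(-168) = -1/168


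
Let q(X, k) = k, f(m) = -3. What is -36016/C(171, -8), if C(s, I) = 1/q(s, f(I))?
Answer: 108048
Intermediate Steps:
C(s, I) = -⅓ (C(s, I) = 1/(-3) = 1*(-⅓) = -⅓)
-36016/C(171, -8) = -36016/(-⅓) = -36016*(-3) = 108048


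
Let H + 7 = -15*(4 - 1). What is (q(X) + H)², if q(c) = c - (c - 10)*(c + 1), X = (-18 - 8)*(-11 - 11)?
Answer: 103366108036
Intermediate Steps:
X = 572 (X = -26*(-22) = 572)
q(c) = c - (1 + c)*(-10 + c) (q(c) = c - (-10 + c)*(1 + c) = c - (1 + c)*(-10 + c))
H = -52 (H = -7 - 15*(4 - 1) = -7 - 15*3 = -7 - 45 = -52)
(q(X) + H)² = ((10 - 1*572² + 10*572) - 52)² = ((10 - 1*327184 + 5720) - 52)² = ((10 - 327184 + 5720) - 52)² = (-321454 - 52)² = (-321506)² = 103366108036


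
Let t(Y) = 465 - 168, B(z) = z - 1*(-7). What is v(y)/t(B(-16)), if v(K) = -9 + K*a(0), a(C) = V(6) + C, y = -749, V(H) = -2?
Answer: 1489/297 ≈ 5.0135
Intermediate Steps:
B(z) = 7 + z (B(z) = z + 7 = 7 + z)
a(C) = -2 + C
t(Y) = 297
v(K) = -9 - 2*K (v(K) = -9 + K*(-2 + 0) = -9 + K*(-2) = -9 - 2*K)
v(y)/t(B(-16)) = (-9 - 2*(-749))/297 = (-9 + 1498)*(1/297) = 1489*(1/297) = 1489/297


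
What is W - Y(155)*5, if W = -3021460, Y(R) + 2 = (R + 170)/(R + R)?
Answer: -187330225/62 ≈ -3.0215e+6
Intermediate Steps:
Y(R) = -2 + (170 + R)/(2*R) (Y(R) = -2 + (R + 170)/(R + R) = -2 + (170 + R)/((2*R)) = -2 + (170 + R)*(1/(2*R)) = -2 + (170 + R)/(2*R))
W - Y(155)*5 = -3021460 - (-3/2 + 85/155)*5 = -3021460 - (-3/2 + 85*(1/155))*5 = -3021460 - (-3/2 + 17/31)*5 = -3021460 - (-59)*5/62 = -3021460 - 1*(-295/62) = -3021460 + 295/62 = -187330225/62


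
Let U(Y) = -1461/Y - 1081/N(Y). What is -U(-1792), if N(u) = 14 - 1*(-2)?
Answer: 119611/1792 ≈ 66.747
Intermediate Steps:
N(u) = 16 (N(u) = 14 + 2 = 16)
U(Y) = -1081/16 - 1461/Y (U(Y) = -1461/Y - 1081/16 = -1081/16 - 1461/Y)
-U(-1792) = -(-1081/16 - 1461/(-1792)) = -(-1081/16 - 1461*(-1/1792)) = -(-1081/16 + 1461/1792) = -1*(-119611/1792) = 119611/1792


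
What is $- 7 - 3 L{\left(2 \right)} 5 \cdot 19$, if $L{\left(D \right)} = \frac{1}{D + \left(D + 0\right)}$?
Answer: $\frac{1995}{4} \approx 498.75$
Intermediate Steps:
$L{\left(D \right)} = \frac{1}{2 D}$ ($L{\left(D \right)} = \frac{1}{D + D} = \frac{1}{2 D}$)
$- 7 - 3 L{\left(2 \right)} 5 \cdot 19 = - 7 - 3 \frac{1}{2 \cdot 2} \cdot 5 \cdot 19 = - 7 - 3 \cdot \frac{1}{2} \cdot \frac{1}{2} \cdot 5 \cdot 19 = - 7 \left(-3\right) \frac{1}{4} \cdot 5 \cdot 19 = - 7 \left(\left(- \frac{3}{4}\right) 5\right) 19 = \left(-7\right) \left(- \frac{15}{4}\right) 19 = \frac{105}{4} \cdot 19 = \frac{1995}{4}$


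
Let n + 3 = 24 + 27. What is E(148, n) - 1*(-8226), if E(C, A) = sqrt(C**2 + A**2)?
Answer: 8226 + 4*sqrt(1513) ≈ 8381.6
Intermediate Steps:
n = 48 (n = -3 + (24 + 27) = -3 + 51 = 48)
E(C, A) = sqrt(A**2 + C**2)
E(148, n) - 1*(-8226) = sqrt(48**2 + 148**2) - 1*(-8226) = sqrt(2304 + 21904) + 8226 = sqrt(24208) + 8226 = 4*sqrt(1513) + 8226 = 8226 + 4*sqrt(1513)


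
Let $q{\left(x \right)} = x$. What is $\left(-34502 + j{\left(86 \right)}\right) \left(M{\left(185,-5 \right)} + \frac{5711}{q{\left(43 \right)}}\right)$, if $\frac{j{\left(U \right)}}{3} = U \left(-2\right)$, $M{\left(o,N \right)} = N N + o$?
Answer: $- \frac{516200338}{43} \approx -1.2005 \cdot 10^{7}$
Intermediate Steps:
$M{\left(o,N \right)} = o + N^{2}$ ($M{\left(o,N \right)} = N^{2} + o = o + N^{2}$)
$j{\left(U \right)} = - 6 U$ ($j{\left(U \right)} = 3 U \left(-2\right) = 3 \left(- 2 U\right) = - 6 U$)
$\left(-34502 + j{\left(86 \right)}\right) \left(M{\left(185,-5 \right)} + \frac{5711}{q{\left(43 \right)}}\right) = \left(-34502 - 516\right) \left(\left(185 + \left(-5\right)^{2}\right) + \frac{5711}{43}\right) = \left(-34502 - 516\right) \left(\left(185 + 25\right) + 5711 \cdot \frac{1}{43}\right) = - 35018 \left(210 + \frac{5711}{43}\right) = \left(-35018\right) \frac{14741}{43} = - \frac{516200338}{43}$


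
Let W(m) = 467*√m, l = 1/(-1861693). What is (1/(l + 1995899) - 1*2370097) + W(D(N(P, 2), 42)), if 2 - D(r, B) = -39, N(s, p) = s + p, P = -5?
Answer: -8806690764768467889/3715751197006 + 467*√41 ≈ -2.3671e+6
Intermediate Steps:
N(s, p) = p + s
D(r, B) = 41 (D(r, B) = 2 - 1*(-39) = 2 + 39 = 41)
l = -1/1861693 ≈ -5.3715e-7
(1/(l + 1995899) - 1*2370097) + W(D(N(P, 2), 42)) = (1/(-1/1861693 + 1995899) - 1*2370097) + 467*√41 = (1/(3715751197006/1861693) - 2370097) + 467*√41 = (1861693/3715751197006 - 2370097) + 467*√41 = -8806690764768467889/3715751197006 + 467*√41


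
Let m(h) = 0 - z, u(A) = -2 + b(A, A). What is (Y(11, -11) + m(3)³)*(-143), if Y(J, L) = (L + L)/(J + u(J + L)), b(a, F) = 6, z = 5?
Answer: 271271/15 ≈ 18085.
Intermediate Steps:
u(A) = 4 (u(A) = -2 + 6 = 4)
Y(J, L) = 2*L/(4 + J) (Y(J, L) = (L + L)/(J + 4) = (2*L)/(4 + J) = 2*L/(4 + J))
m(h) = -5 (m(h) = 0 - 1*5 = 0 - 5 = -5)
(Y(11, -11) + m(3)³)*(-143) = (2*(-11)/(4 + 11) + (-5)³)*(-143) = (2*(-11)/15 - 125)*(-143) = (2*(-11)*(1/15) - 125)*(-143) = (-22/15 - 125)*(-143) = -1897/15*(-143) = 271271/15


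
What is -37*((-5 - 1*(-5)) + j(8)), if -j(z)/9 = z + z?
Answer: 5328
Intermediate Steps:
j(z) = -18*z (j(z) = -9*(z + z) = -18*z)
-37*((-5 - 1*(-5)) + j(8)) = -37*((-5 - 1*(-5)) - 18*8) = -37*((-5 + 5) - 144) = -37*(0 - 144) = -37*(-144) = 5328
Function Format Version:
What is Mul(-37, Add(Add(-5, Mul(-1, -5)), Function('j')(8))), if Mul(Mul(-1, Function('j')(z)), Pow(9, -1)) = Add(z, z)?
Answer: 5328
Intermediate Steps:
Function('j')(z) = Mul(-18, z) (Function('j')(z) = Mul(-9, Add(z, z)) = Mul(-9, Mul(2, z)) = Mul(-18, z))
Mul(-37, Add(Add(-5, Mul(-1, -5)), Function('j')(8))) = Mul(-37, Add(Add(-5, Mul(-1, -5)), Mul(-18, 8))) = Mul(-37, Add(Add(-5, 5), -144)) = Mul(-37, Add(0, -144)) = Mul(-37, -144) = 5328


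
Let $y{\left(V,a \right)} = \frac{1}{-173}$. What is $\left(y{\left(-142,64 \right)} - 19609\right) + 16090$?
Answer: $- \frac{608788}{173} \approx -3519.0$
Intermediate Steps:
$y{\left(V,a \right)} = - \frac{1}{173}$
$\left(y{\left(-142,64 \right)} - 19609\right) + 16090 = \left(- \frac{1}{173} - 19609\right) + 16090 = - \frac{3392358}{173} + 16090 = - \frac{608788}{173}$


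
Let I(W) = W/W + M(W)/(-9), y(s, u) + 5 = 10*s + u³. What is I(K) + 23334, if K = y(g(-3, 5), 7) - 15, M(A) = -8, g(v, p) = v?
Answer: 210023/9 ≈ 23336.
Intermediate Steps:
y(s, u) = -5 + u³ + 10*s (y(s, u) = -5 + (10*s + u³) = -5 + (u³ + 10*s) = -5 + u³ + 10*s)
K = 293 (K = (-5 + 7³ + 10*(-3)) - 15 = (-5 + 343 - 30) - 15 = 308 - 15 = 293)
I(W) = 17/9 (I(W) = W/W - 8/(-9) = 1 - 8*(-⅑) = 1 + 8/9 = 17/9)
I(K) + 23334 = 17/9 + 23334 = 210023/9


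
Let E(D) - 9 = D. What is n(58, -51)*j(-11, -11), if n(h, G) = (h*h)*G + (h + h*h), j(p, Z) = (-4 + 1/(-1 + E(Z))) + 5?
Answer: -336284/3 ≈ -1.1209e+5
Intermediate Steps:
E(D) = 9 + D
j(p, Z) = 1 + 1/(8 + Z) (j(p, Z) = (-4 + 1/(-1 + (9 + Z))) + 5 = (-4 + 1/(8 + Z)) + 5 = 1 + 1/(8 + Z))
n(h, G) = h + h² + G*h² (n(h, G) = h²*G + (h + h²) = G*h² + (h + h²) = h + h² + G*h²)
n(58, -51)*j(-11, -11) = (58*(1 + 58 - 51*58))*((9 - 11)/(8 - 11)) = (58*(1 + 58 - 2958))*(-2/(-3)) = (58*(-2899))*(-⅓*(-2)) = -168142*⅔ = -336284/3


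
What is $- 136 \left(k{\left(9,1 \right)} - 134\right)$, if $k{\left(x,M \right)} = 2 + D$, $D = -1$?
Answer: $18088$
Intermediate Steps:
$k{\left(x,M \right)} = 1$ ($k{\left(x,M \right)} = 2 - 1 = 1$)
$- 136 \left(k{\left(9,1 \right)} - 134\right) = - 136 \left(1 - 134\right) = \left(-136\right) \left(-133\right) = 18088$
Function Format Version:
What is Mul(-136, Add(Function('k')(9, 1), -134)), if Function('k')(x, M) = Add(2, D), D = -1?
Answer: 18088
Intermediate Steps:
Function('k')(x, M) = 1 (Function('k')(x, M) = Add(2, -1) = 1)
Mul(-136, Add(Function('k')(9, 1), -134)) = Mul(-136, Add(1, -134)) = Mul(-136, -133) = 18088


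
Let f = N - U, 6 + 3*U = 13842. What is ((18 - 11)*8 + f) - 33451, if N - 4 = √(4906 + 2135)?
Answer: -38003 + √7041 ≈ -37919.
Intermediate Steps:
U = 4612 (U = -2 + (⅓)*13842 = -2 + 4614 = 4612)
N = 4 + √7041 (N = 4 + √(4906 + 2135) = 4 + √7041 ≈ 87.911)
f = -4608 + √7041 (f = (4 + √7041) - 1*4612 = (4 + √7041) - 4612 = -4608 + √7041 ≈ -4524.1)
((18 - 11)*8 + f) - 33451 = ((18 - 11)*8 + (-4608 + √7041)) - 33451 = (7*8 + (-4608 + √7041)) - 33451 = (56 + (-4608 + √7041)) - 33451 = (-4552 + √7041) - 33451 = -38003 + √7041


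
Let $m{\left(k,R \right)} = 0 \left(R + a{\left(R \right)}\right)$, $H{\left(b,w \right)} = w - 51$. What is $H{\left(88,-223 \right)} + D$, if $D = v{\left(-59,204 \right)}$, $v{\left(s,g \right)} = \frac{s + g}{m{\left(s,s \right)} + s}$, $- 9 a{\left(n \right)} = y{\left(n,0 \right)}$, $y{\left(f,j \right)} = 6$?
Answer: $- \frac{16311}{59} \approx -276.46$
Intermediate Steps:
$a{\left(n \right)} = - \frac{2}{3}$ ($a{\left(n \right)} = \left(- \frac{1}{9}\right) 6 = - \frac{2}{3}$)
$H{\left(b,w \right)} = -51 + w$
$m{\left(k,R \right)} = 0$ ($m{\left(k,R \right)} = 0 \left(R - \frac{2}{3}\right) = 0 \left(- \frac{2}{3} + R\right) = 0$)
$v{\left(s,g \right)} = \frac{g + s}{s}$ ($v{\left(s,g \right)} = \frac{s + g}{0 + s} = \frac{g + s}{s}$)
$D = - \frac{145}{59}$ ($D = \frac{204 - 59}{-59} = \left(- \frac{1}{59}\right) 145 = - \frac{145}{59} \approx -2.4576$)
$H{\left(88,-223 \right)} + D = \left(-51 - 223\right) - \frac{145}{59} = -274 - \frac{145}{59} = - \frac{16311}{59}$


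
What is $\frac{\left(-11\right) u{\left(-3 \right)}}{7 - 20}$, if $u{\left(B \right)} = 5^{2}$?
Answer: $\frac{275}{13} \approx 21.154$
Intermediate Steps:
$u{\left(B \right)} = 25$
$\frac{\left(-11\right) u{\left(-3 \right)}}{7 - 20} = \frac{\left(-11\right) 25}{7 - 20} = - \frac{275}{-13} = \left(-275\right) \left(- \frac{1}{13}\right) = \frac{275}{13}$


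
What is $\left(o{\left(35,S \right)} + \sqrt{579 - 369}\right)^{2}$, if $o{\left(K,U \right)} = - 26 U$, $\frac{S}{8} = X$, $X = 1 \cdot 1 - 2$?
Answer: $\left(208 + \sqrt{210}\right)^{2} \approx 49502.0$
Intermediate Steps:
$X = -1$ ($X = 1 - 2 = -1$)
$S = -8$ ($S = 8 \left(-1\right) = -8$)
$\left(o{\left(35,S \right)} + \sqrt{579 - 369}\right)^{2} = \left(\left(-26\right) \left(-8\right) + \sqrt{579 - 369}\right)^{2} = \left(208 + \sqrt{210}\right)^{2}$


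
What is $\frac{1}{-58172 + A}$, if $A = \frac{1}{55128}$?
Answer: $- \frac{55128}{3206906015} \approx -1.719 \cdot 10^{-5}$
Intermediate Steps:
$A = \frac{1}{55128} \approx 1.814 \cdot 10^{-5}$
$\frac{1}{-58172 + A} = \frac{1}{-58172 + \frac{1}{55128}} = \frac{1}{- \frac{3206906015}{55128}} = - \frac{55128}{3206906015}$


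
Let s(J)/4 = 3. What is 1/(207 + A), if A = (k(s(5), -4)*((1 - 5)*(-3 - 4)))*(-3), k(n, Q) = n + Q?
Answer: -1/465 ≈ -0.0021505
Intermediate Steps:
s(J) = 12 (s(J) = 4*3 = 12)
k(n, Q) = Q + n
A = -672 (A = ((-4 + 12)*((1 - 5)*(-3 - 4)))*(-3) = (8*(-4*(-7)))*(-3) = (8*28)*(-3) = 224*(-3) = -672)
1/(207 + A) = 1/(207 - 672) = 1/(-465) = -1/465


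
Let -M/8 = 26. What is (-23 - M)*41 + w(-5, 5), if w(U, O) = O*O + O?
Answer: 7615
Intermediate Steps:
w(U, O) = O + O² (w(U, O) = O² + O = O + O²)
M = -208 (M = -8*26 = -208)
(-23 - M)*41 + w(-5, 5) = (-23 - 1*(-208))*41 + 5*(1 + 5) = (-23 + 208)*41 + 5*6 = 185*41 + 30 = 7585 + 30 = 7615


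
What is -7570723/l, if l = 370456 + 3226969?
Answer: -7570723/3597425 ≈ -2.1045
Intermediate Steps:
l = 3597425
-7570723/l = -7570723/3597425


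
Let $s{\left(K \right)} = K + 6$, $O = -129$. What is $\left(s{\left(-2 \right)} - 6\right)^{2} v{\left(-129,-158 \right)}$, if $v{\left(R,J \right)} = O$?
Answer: $-516$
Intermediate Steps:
$v{\left(R,J \right)} = -129$
$s{\left(K \right)} = 6 + K$
$\left(s{\left(-2 \right)} - 6\right)^{2} v{\left(-129,-158 \right)} = \left(\left(6 - 2\right) - 6\right)^{2} \left(-129\right) = \left(4 - 6\right)^{2} \left(-129\right) = \left(-2\right)^{2} \left(-129\right) = 4 \left(-129\right) = -516$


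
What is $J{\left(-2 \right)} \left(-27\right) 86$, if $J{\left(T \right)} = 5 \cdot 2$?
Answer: $-23220$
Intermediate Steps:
$J{\left(T \right)} = 10$
$J{\left(-2 \right)} \left(-27\right) 86 = 10 \left(-27\right) 86 = \left(-270\right) 86 = -23220$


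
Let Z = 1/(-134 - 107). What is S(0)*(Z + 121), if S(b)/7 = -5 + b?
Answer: -1020600/241 ≈ -4234.9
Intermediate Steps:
S(b) = -35 + 7*b (S(b) = 7*(-5 + b) = -35 + 7*b)
Z = -1/241 (Z = 1/(-241) = -1/241 ≈ -0.0041494)
S(0)*(Z + 121) = (-35 + 7*0)*(-1/241 + 121) = (-35 + 0)*(29160/241) = -35*29160/241 = -1020600/241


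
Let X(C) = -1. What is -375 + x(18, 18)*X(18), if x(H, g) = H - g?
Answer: -375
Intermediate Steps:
-375 + x(18, 18)*X(18) = -375 + (18 - 1*18)*(-1) = -375 + (18 - 18)*(-1) = -375 + 0*(-1) = -375 + 0 = -375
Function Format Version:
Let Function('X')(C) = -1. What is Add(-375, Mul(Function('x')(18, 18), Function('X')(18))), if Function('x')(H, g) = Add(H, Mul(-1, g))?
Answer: -375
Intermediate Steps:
Add(-375, Mul(Function('x')(18, 18), Function('X')(18))) = Add(-375, Mul(Add(18, Mul(-1, 18)), -1)) = Add(-375, Mul(Add(18, -18), -1)) = Add(-375, Mul(0, -1)) = Add(-375, 0) = -375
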